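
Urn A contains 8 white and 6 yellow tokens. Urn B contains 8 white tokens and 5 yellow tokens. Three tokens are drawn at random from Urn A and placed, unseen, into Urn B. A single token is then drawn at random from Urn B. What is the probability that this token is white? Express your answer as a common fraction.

Condition on how many of the transferred tokens are white (from Urn A: 8 white of 14; then Urn B has 16 total).
  0 white: C(8,0)C(6,3)/C(14,3) = 5/91; then P = 8/16
  1 white: C(8,1)C(6,2)/C(14,3) = 30/91; then P = 9/16
  2 white: C(8,2)C(6,1)/C(14,3) = 6/13; then P = 10/16
  3 white: C(8,3)C(6,0)/C(14,3) = 2/13; then P = 11/16
P(white from Urn B) = 17/28 ≈ 0.6071.

17/28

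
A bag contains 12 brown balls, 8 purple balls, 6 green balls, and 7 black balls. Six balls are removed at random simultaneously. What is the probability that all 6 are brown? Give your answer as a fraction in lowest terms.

Unordered draws without replacement: count favorable combinations over C(33,6).
Favorable = C(12,6) · C(8,0) · C(6,0) · C(7,0) = 924; total = C(33,6) = 1107568.
P = 924/1107568 = 3/3596 ≈ 0.0008.

3/3596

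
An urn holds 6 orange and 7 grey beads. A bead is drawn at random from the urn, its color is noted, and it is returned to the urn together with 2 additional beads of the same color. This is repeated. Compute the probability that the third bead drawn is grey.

Sum over the four possibilities for the first two draws (grey/not-grey each), tracking how the grey count and total change by +2 per draw.
P(third is grey) = 7/13 ≈ 0.5385. (In a Pólya urn every draw has the same marginal probability 7/13.)

7/13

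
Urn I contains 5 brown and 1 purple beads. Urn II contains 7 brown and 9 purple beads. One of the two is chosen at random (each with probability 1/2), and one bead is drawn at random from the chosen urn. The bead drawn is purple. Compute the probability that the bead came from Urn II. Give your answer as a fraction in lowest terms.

27/35

P(purple | Urn I) = 1/6; P(purple | Urn II) = 9/16.
P(purple) = 1/2·1/6 + 1/2·9/16 = 35/96.
By Bayes' rule, P(Urn II | purple) = 9/32 / 35/96 = 27/35 ≈ 0.7714.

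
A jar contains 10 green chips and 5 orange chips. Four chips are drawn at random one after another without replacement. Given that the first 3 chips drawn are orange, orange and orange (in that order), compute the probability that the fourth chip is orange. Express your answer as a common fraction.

After removing 3 orange, the jar has 2 orange out of 12 remaining.
P(fourth is orange | given) = 2/12 = 1/6 ≈ 0.1667.

1/6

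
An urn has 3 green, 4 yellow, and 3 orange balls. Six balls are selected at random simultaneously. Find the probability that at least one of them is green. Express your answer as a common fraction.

29/30

Use the complement: P(at least one green) = 1 − P(no green).
P(none) = C(7,6)/C(10,6) = 7/210.
So P = 1 − 7/210 = 29/30 ≈ 0.9667.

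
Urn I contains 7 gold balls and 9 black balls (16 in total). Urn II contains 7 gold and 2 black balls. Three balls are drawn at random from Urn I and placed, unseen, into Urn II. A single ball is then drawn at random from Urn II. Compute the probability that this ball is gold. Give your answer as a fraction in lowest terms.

Condition on how many of the transferred balls are gold (from Urn I: 7 gold of 16; then Urn II has 12 total).
  0 gold: C(7,0)C(9,3)/C(16,3) = 3/20; then P = 7/12
  1 gold: C(7,1)C(9,2)/C(16,3) = 9/20; then P = 8/12
  2 gold: C(7,2)C(9,1)/C(16,3) = 27/80; then P = 9/12
  3 gold: C(7,3)C(9,0)/C(16,3) = 1/16; then P = 10/12
P(gold from Urn II) = 133/192 ≈ 0.6927.

133/192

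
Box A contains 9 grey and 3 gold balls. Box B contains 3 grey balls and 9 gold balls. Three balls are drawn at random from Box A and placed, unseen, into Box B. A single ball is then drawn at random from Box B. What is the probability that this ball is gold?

13/20

Condition on how many of the transferred balls are gold (from Box A: 3 gold of 12; then Box B has 15 total).
  0 gold: C(3,0)C(9,3)/C(12,3) = 21/55; then P = 9/15
  1 gold: C(3,1)C(9,2)/C(12,3) = 27/55; then P = 10/15
  2 gold: C(3,2)C(9,1)/C(12,3) = 27/220; then P = 11/15
  3 gold: C(3,3)C(9,0)/C(12,3) = 1/220; then P = 12/15
P(gold from Box B) = 13/20 ≈ 0.6500.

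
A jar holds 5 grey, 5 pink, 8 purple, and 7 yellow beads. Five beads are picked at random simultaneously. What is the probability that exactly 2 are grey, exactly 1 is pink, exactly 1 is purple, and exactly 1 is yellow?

40/759

Unordered draws without replacement: count favorable combinations over C(25,5).
Favorable = C(5,2) · C(5,1) · C(8,1) · C(7,1) = 2800; total = C(25,5) = 53130.
P = 2800/53130 = 40/759 ≈ 0.0527.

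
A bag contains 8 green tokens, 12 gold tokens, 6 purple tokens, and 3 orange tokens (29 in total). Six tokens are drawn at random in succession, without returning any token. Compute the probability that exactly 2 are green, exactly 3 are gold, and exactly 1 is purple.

Unordered draws without replacement: count favorable combinations over C(29,6).
Favorable = C(8,2) · C(12,3) · C(6,1) · C(3,0) = 36960; total = C(29,6) = 475020.
P = 36960/475020 = 88/1131 ≈ 0.0778.

88/1131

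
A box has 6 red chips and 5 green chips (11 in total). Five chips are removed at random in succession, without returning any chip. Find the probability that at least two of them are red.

431/462

Sum the hypergeometric tail for j = 2,…,5 red chips.
Favorable = C(6,2)·C(5,3) + C(6,3)·C(5,2) + C(6,4)·C(5,1) + C(6,5)·C(5,0) = 431; total = C(11,5) = 462.
P = 431/462 = 431/462 ≈ 0.9329.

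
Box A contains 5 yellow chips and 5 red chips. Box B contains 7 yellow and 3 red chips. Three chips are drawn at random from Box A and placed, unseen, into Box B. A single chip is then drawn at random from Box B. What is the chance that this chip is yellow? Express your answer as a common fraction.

17/26

Condition on how many of the transferred chips are yellow (from Box A: 5 yellow of 10; then Box B has 13 total).
  0 yellow: C(5,0)C(5,3)/C(10,3) = 1/12; then P = 7/13
  1 yellow: C(5,1)C(5,2)/C(10,3) = 5/12; then P = 8/13
  2 yellow: C(5,2)C(5,1)/C(10,3) = 5/12; then P = 9/13
  3 yellow: C(5,3)C(5,0)/C(10,3) = 1/12; then P = 10/13
P(yellow from Box B) = 17/26 ≈ 0.6538.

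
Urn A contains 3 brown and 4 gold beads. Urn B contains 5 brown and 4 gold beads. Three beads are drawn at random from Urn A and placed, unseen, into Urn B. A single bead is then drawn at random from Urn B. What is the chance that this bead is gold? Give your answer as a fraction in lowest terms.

10/21

Condition on how many of the transferred beads are gold (from Urn A: 4 gold of 7; then Urn B has 12 total).
  0 gold: C(4,0)C(3,3)/C(7,3) = 1/35; then P = 4/12
  1 gold: C(4,1)C(3,2)/C(7,3) = 12/35; then P = 5/12
  2 gold: C(4,2)C(3,1)/C(7,3) = 18/35; then P = 6/12
  3 gold: C(4,3)C(3,0)/C(7,3) = 4/35; then P = 7/12
P(gold from Urn B) = 10/21 ≈ 0.4762.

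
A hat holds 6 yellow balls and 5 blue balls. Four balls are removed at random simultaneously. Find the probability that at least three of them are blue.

13/66

Sum the hypergeometric tail for j = 3,…,4 blue balls.
Favorable = C(5,3)·C(6,1) + C(5,4)·C(6,0) = 65; total = C(11,4) = 330.
P = 65/330 = 13/66 ≈ 0.1970.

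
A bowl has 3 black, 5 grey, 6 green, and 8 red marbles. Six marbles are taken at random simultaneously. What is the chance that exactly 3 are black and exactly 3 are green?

20/74613

Unordered draws without replacement: count favorable combinations over C(22,6).
Favorable = C(3,3) · C(5,0) · C(6,3) · C(8,0) = 20; total = C(22,6) = 74613.
P = 20/74613 = 20/74613 ≈ 0.0003.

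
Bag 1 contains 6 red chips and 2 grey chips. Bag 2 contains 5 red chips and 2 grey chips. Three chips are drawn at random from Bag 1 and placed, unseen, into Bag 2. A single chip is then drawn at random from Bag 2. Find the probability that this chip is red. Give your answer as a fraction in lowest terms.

Condition on how many of the transferred chips are red (from Bag 1: 6 red of 8; then Bag 2 has 10 total).
  1 red: C(6,1)C(2,2)/C(8,3) = 3/28; then P = 6/10
  2 red: C(6,2)C(2,1)/C(8,3) = 15/28; then P = 7/10
  3 red: C(6,3)C(2,0)/C(8,3) = 5/14; then P = 8/10
P(red from Bag 2) = 29/40 ≈ 0.7250.

29/40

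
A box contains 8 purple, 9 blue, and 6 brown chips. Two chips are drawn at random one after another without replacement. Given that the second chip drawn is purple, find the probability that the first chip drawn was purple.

P(first=purple and the second chip drawn is purple) = (8/23)·(7/22) = 28/253.
P(the second chip drawn is purple) = Σ over first color = 28/253 + 36/253 + 24/253 = 8/23.
By Bayes, P(first=purple | the second chip drawn is purple) = 28/253 / 8/23 = 7/22 ≈ 0.3182.

7/22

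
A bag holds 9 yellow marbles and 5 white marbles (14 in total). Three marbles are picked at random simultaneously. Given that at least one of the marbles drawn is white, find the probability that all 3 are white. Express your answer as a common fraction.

1/28

P(all 3 white) = C(5,3)/C(14,3) = 5/182; P(at least one white) = 1 − C(9,3)/C(14,3) = 10/13.
Since 'all 3 white' ⊆ 'at least one white', P(all 3 | at least one) = 5/182 / 10/13 = 1/28 ≈ 0.0357.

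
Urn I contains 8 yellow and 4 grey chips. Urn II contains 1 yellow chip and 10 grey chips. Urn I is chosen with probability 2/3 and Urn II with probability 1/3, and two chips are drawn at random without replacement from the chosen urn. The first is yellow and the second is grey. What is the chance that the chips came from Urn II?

P(E | Urn I) = 8/33; P(E | Urn II) = 1/11.
P(E) = 2/3·8/33 + 1/3·1/11 = 19/99.
By Bayes' rule, P(Urn II | E) = 1/33 / 19/99 = 3/19 ≈ 0.1579.

3/19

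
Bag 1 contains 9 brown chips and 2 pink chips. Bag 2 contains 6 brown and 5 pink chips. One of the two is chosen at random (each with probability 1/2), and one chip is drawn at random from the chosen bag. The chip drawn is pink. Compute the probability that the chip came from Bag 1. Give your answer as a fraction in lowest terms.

P(pink | Bag 1) = 2/11; P(pink | Bag 2) = 5/11.
P(pink) = 1/2·2/11 + 1/2·5/11 = 7/22.
By Bayes' rule, P(Bag 1 | pink) = 1/11 / 7/22 = 2/7 ≈ 0.2857.

2/7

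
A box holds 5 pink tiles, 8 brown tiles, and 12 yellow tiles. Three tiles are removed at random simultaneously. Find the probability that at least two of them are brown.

Sum the hypergeometric tail for j = 2,…,3 brown tiles.
Favorable = C(8,2)·C(17,1) + C(8,3)·C(17,0) = 532; total = C(25,3) = 2300.
P = 532/2300 = 133/575 ≈ 0.2313.

133/575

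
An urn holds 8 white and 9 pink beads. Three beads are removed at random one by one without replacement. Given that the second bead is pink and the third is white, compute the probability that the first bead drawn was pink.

8/15

P(first=pink and the second bead is pink and the third is white) = (9/17)·(8/16)·(8/15) = 12/85.
P(E) = Σ over first color = 21/170 + 12/85 = 9/34.
By Bayes, P(first=pink | E) = 12/85 / 9/34 = 8/15 ≈ 0.5333.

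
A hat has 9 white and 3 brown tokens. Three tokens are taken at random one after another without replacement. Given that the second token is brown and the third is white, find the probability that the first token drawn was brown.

1/5

P(first=brown and the second token is brown and the third is white) = (3/12)·(2/11)·(9/10) = 9/220.
P(E) = Σ over first color = 9/55 + 9/220 = 9/44.
By Bayes, P(first=brown | E) = 9/220 / 9/44 = 1/5 ≈ 0.2000.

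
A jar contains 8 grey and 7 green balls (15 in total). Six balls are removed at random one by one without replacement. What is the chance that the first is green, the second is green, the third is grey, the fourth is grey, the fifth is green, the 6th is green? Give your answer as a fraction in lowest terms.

Multiply the conditional probability of each draw in order, without replacement, so each draw removes one from its color and from the total.
P = (7/15) · (6/14) · (8/13) · (7/12) · (5/11) · (4/10) = 28/2145 ≈ 0.0131.

28/2145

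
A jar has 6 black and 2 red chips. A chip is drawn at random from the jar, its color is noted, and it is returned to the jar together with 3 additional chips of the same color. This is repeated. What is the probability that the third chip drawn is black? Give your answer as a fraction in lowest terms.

Sum over the four possibilities for the first two draws (black/not-black each), tracking how the black count and total change by +3 per draw.
P(third is black) = 3/4 ≈ 0.7500. (In a Pólya urn every draw has the same marginal probability 6/8.)

3/4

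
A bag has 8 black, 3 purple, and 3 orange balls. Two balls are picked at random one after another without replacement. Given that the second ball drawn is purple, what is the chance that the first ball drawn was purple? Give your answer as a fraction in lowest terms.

P(first=purple and the second ball drawn is purple) = (3/14)·(2/13) = 3/91.
P(the second ball drawn is purple) = Σ over first color = 12/91 + 3/91 + 9/182 = 3/14.
By Bayes, P(first=purple | the second ball drawn is purple) = 3/91 / 3/14 = 2/13 ≈ 0.1538.

2/13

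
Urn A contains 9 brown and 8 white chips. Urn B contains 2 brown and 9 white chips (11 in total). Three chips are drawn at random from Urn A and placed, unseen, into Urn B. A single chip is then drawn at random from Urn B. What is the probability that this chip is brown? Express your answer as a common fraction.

61/238

Condition on how many of the transferred chips are brown (from Urn A: 9 brown of 17; then Urn B has 14 total).
  0 brown: C(9,0)C(8,3)/C(17,3) = 7/85; then P = 2/14
  1 brown: C(9,1)C(8,2)/C(17,3) = 63/170; then P = 3/14
  2 brown: C(9,2)C(8,1)/C(17,3) = 36/85; then P = 4/14
  3 brown: C(9,3)C(8,0)/C(17,3) = 21/170; then P = 5/14
P(brown from Urn B) = 61/238 ≈ 0.2563.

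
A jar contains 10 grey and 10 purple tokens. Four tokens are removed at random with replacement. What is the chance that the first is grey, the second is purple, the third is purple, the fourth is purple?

1/16

Multiply the conditional probability of each draw in order, with replacement (the composition resets each draw).
P = (10/20) · (10/20) · (10/20) · (10/20) = 1/16 ≈ 0.0625.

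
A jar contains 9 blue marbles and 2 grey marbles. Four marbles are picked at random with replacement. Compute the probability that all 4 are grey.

16/14641

Multiply the conditional probability of each draw in order, with replacement (the composition resets each draw).
P = (2/11) · (2/11) · (2/11) · (2/11) = 16/14641 ≈ 0.0011.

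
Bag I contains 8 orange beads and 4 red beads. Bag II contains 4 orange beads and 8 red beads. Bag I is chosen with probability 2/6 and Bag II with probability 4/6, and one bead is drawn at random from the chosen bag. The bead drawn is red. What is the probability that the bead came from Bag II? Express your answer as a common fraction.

4/5

P(red | Bag I) = 1/3; P(red | Bag II) = 2/3.
P(red) = 1/3·1/3 + 2/3·2/3 = 5/9.
By Bayes' rule, P(Bag II | red) = 4/9 / 5/9 = 4/5 ≈ 0.8000.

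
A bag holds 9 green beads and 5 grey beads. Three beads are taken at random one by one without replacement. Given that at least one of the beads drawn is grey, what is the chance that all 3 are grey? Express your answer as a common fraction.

1/28

P(all 3 grey) = C(5,3)/C(14,3) = 5/182; P(at least one grey) = 1 − C(9,3)/C(14,3) = 10/13.
Since 'all 3 grey' ⊆ 'at least one grey', P(all 3 | at least one) = 5/182 / 10/13 = 1/28 ≈ 0.0357.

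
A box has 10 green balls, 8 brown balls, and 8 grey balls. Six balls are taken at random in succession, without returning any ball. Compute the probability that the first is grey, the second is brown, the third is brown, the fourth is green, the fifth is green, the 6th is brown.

Multiply the conditional probability of each draw in order, without replacement, so each draw removes one from its color and from the total.
P = (8/26) · (8/25) · (7/24) · (10/23) · (9/22) · (6/21) = 24/16445 ≈ 0.0015.

24/16445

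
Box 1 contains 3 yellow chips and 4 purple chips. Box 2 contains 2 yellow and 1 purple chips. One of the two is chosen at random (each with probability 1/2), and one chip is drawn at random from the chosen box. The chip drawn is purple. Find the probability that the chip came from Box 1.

P(purple | Box 1) = 4/7; P(purple | Box 2) = 1/3.
P(purple) = 1/2·4/7 + 1/2·1/3 = 19/42.
By Bayes' rule, P(Box 1 | purple) = 2/7 / 19/42 = 12/19 ≈ 0.6316.

12/19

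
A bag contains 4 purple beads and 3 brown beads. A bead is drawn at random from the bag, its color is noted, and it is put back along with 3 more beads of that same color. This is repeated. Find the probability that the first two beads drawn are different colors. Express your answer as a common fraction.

12/35

Either brown then purple, or purple then brown; after the first draw the total is 10.
P = (3/7)·(4/10) + (4/7)·(3/10) = 12/35 ≈ 0.3429.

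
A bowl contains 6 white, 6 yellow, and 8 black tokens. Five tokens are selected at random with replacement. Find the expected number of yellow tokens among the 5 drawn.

By linearity of expectation, E[X] = Σ P(draw i is yellow); each independent draw has P(yellow) = 6/20.
E[X] = 5 · 6/20 = 3/2 ≈ 1.5000.

3/2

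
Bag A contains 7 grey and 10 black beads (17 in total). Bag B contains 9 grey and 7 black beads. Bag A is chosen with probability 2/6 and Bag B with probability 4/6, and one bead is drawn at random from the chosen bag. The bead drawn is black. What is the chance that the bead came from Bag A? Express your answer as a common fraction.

P(black | Bag A) = 10/17; P(black | Bag B) = 7/16.
P(black) = 1/3·10/17 + 2/3·7/16 = 199/408.
By Bayes' rule, P(Bag A | black) = 10/51 / 199/408 = 80/199 ≈ 0.4020.

80/199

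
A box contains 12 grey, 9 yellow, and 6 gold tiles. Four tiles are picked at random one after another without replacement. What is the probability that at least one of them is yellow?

161/195

Use the complement: P(at least one yellow) = 1 − P(no yellow).
P(none) = C(18,4)/C(27,4) = 3060/17550.
So P = 1 − 3060/17550 = 161/195 ≈ 0.8256.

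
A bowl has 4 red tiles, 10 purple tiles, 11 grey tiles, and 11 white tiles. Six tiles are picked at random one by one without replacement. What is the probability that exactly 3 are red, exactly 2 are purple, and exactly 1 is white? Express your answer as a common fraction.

15/14756

Unordered draws without replacement: count favorable combinations over C(36,6).
Favorable = C(4,3) · C(10,2) · C(11,0) · C(11,1) = 1980; total = C(36,6) = 1947792.
P = 1980/1947792 = 15/14756 ≈ 0.0010.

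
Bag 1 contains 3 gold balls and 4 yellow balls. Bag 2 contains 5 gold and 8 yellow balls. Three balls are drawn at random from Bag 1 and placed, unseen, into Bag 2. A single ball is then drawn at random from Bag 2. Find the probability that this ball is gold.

11/28

Condition on how many of the transferred balls are gold (from Bag 1: 3 gold of 7; then Bag 2 has 16 total).
  0 gold: C(3,0)C(4,3)/C(7,3) = 4/35; then P = 5/16
  1 gold: C(3,1)C(4,2)/C(7,3) = 18/35; then P = 6/16
  2 gold: C(3,2)C(4,1)/C(7,3) = 12/35; then P = 7/16
  3 gold: C(3,3)C(4,0)/C(7,3) = 1/35; then P = 8/16
P(gold from Bag 2) = 11/28 ≈ 0.3929.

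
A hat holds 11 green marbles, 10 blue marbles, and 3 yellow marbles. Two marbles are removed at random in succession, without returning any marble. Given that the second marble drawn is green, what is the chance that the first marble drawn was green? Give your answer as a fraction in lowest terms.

10/23

P(first=green and the second marble drawn is green) = (11/24)·(10/23) = 55/276.
P(the second marble drawn is green) = Σ over first color = 55/276 + 55/276 + 11/184 = 11/24.
By Bayes, P(first=green | the second marble drawn is green) = 55/276 / 11/24 = 10/23 ≈ 0.4348.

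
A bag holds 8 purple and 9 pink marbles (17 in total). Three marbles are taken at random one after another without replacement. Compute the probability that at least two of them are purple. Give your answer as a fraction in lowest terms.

77/170

Sum the hypergeometric tail for j = 2,…,3 purple marbles.
Favorable = C(8,2)·C(9,1) + C(8,3)·C(9,0) = 308; total = C(17,3) = 680.
P = 308/680 = 77/170 ≈ 0.4529.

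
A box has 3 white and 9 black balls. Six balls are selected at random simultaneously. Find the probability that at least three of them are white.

1/11

Sum the hypergeometric tail for j = 3,…,3 white balls.
Favorable = C(3,3)·C(9,3) = 84; total = C(12,6) = 924.
P = 84/924 = 1/11 ≈ 0.0909.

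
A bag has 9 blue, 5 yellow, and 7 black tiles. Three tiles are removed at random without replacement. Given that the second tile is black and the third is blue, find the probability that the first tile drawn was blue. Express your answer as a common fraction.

P(first=blue and the second tile is black and the third is blue) = (9/21)·(7/20)·(8/19) = 6/95.
P(E) = Σ over first color = 6/95 + 3/76 + 9/190 = 3/20.
By Bayes, P(first=blue | E) = 6/95 / 3/20 = 8/19 ≈ 0.4211.

8/19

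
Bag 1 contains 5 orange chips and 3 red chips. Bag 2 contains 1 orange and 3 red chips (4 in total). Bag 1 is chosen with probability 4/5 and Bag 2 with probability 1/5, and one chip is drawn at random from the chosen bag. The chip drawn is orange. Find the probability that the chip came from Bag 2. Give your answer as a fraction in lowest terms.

1/11

P(orange | Bag 1) = 5/8; P(orange | Bag 2) = 1/4.
P(orange) = 4/5·5/8 + 1/5·1/4 = 11/20.
By Bayes' rule, P(Bag 2 | orange) = 1/20 / 11/20 = 1/11 ≈ 0.0909.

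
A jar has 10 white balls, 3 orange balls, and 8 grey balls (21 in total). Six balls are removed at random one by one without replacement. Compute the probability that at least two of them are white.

Sum the hypergeometric tail for j = 2,…,6 white balls.
Favorable = C(10,2)·C(11,4) + C(10,3)·C(11,3) + C(10,4)·C(11,2) + C(10,5)·C(11,1) + C(10,6)·C(11,0) = 49182; total = C(21,6) = 54264.
P = 49182/54264 = 1171/1292 ≈ 0.9063.

1171/1292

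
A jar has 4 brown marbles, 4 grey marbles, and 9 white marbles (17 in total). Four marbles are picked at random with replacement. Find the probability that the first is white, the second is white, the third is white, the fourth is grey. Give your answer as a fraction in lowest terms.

Multiply the conditional probability of each draw in order, with replacement (the composition resets each draw).
P = (9/17) · (9/17) · (9/17) · (4/17) = 2916/83521 ≈ 0.0349.

2916/83521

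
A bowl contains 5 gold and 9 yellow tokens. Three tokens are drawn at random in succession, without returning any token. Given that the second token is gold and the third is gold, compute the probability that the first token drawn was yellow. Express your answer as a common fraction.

3/4

P(first=yellow and the second token is gold and the third is gold) = (9/14)·(5/13)·(4/12) = 15/182.
P(E) = Σ over first color = 5/182 + 15/182 = 10/91.
By Bayes, P(first=yellow | E) = 15/182 / 10/91 = 3/4 ≈ 0.7500.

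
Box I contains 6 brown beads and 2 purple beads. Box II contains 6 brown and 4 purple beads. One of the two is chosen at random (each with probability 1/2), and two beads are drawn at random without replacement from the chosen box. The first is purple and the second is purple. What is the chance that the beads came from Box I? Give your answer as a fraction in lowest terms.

15/71

P(E | Box I) = 1/28; P(E | Box II) = 2/15.
P(E) = 1/2·1/28 + 1/2·2/15 = 71/840.
By Bayes' rule, P(Box I | E) = 1/56 / 71/840 = 15/71 ≈ 0.2113.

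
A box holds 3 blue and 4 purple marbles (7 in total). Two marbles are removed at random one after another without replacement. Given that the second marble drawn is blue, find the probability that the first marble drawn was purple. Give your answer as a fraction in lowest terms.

P(first=purple and the second marble drawn is blue) = (4/7)·(3/6) = 2/7.
P(the second marble drawn is blue) = Σ over first color = 1/7 + 2/7 = 3/7.
By Bayes, P(first=purple | the second marble drawn is blue) = 2/7 / 3/7 = 2/3 ≈ 0.6667.

2/3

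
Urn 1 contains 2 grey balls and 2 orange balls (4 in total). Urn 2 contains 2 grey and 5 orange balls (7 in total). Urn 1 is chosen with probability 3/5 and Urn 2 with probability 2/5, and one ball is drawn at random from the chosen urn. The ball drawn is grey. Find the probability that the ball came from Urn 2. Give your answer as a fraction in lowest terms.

8/29

P(grey | Urn 1) = 1/2; P(grey | Urn 2) = 2/7.
P(grey) = 3/5·1/2 + 2/5·2/7 = 29/70.
By Bayes' rule, P(Urn 2 | grey) = 4/35 / 29/70 = 8/29 ≈ 0.2759.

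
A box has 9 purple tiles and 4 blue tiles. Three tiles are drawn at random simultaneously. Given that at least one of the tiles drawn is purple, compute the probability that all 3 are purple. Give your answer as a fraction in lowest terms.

P(all 3 purple) = C(9,3)/C(13,3) = 42/143; P(at least one purple) = 1 − C(4,3)/C(13,3) = 141/143.
Since 'all 3 purple' ⊆ 'at least one purple', P(all 3 | at least one) = 42/143 / 141/143 = 14/47 ≈ 0.2979.

14/47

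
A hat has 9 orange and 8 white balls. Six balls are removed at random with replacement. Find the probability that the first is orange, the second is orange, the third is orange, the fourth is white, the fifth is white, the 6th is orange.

419904/24137569

Multiply the conditional probability of each draw in order, with replacement (the composition resets each draw).
P = (9/17) · (9/17) · (9/17) · (8/17) · (8/17) · (9/17) = 419904/24137569 ≈ 0.0174.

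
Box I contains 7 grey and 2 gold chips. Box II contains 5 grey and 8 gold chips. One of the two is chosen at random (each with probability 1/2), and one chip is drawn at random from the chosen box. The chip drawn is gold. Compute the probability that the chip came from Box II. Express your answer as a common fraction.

36/49

P(gold | Box I) = 2/9; P(gold | Box II) = 8/13.
P(gold) = 1/2·2/9 + 1/2·8/13 = 49/117.
By Bayes' rule, P(Box II | gold) = 4/13 / 49/117 = 36/49 ≈ 0.7347.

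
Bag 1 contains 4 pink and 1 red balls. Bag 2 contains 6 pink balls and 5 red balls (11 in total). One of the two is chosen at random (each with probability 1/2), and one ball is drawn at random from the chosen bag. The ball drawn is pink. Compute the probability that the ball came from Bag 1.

22/37

P(pink | Bag 1) = 4/5; P(pink | Bag 2) = 6/11.
P(pink) = 1/2·4/5 + 1/2·6/11 = 37/55.
By Bayes' rule, P(Bag 1 | pink) = 2/5 / 37/55 = 22/37 ≈ 0.5946.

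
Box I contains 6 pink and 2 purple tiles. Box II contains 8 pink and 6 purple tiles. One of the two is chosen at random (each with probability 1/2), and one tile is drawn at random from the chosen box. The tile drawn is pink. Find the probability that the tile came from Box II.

16/37

P(pink | Box I) = 3/4; P(pink | Box II) = 4/7.
P(pink) = 1/2·3/4 + 1/2·4/7 = 37/56.
By Bayes' rule, P(Box II | pink) = 2/7 / 37/56 = 16/37 ≈ 0.4324.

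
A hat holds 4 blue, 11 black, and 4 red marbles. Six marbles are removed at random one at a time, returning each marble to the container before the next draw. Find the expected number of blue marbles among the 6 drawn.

24/19

By linearity of expectation, E[X] = Σ P(draw i is blue); each independent draw has P(blue) = 4/19.
E[X] = 6 · 4/19 = 24/19 ≈ 1.2632.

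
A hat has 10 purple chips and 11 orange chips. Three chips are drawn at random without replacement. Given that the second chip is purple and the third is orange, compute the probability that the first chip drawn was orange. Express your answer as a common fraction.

10/19

P(first=orange and the second chip is purple and the third is orange) = (11/21)·(10/20)·(10/19) = 55/399.
P(E) = Σ over first color = 33/266 + 55/399 = 11/42.
By Bayes, P(first=orange | E) = 55/399 / 11/42 = 10/19 ≈ 0.5263.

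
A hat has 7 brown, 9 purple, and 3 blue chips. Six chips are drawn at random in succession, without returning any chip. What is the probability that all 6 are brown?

Unordered draws without replacement: count favorable combinations over C(19,6).
Favorable = C(7,6) · C(9,0) · C(3,0) = 7; total = C(19,6) = 27132.
P = 7/27132 = 1/3876 ≈ 0.0003.

1/3876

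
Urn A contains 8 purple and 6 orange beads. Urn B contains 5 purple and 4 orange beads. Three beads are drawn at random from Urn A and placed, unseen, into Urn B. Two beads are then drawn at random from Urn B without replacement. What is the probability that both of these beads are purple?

Condition on how many of the transferred beads are purple (from Urn A: 8 purple of 14; then Urn B has 12 total).
  0 purple: C(8,0)C(6,3)/C(14,3) = 5/91; then P = C(5,2)/C(12,2) = 5/33
  1 purple: C(8,1)C(6,2)/C(14,3) = 30/91; then P = C(6,2)/C(12,2) = 5/22
  2 purple: C(8,2)C(6,1)/C(14,3) = 6/13; then P = C(7,2)/C(12,2) = 7/22
  3 purple: C(8,3)C(6,0)/C(14,3) = 2/13; then P = C(8,2)/C(12,2) = 14/33
P(both purple) = 887/3003 ≈ 0.2954.

887/3003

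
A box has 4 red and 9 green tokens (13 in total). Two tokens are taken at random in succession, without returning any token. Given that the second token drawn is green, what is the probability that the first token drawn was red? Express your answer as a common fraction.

1/3

P(first=red and the second token drawn is green) = (4/13)·(9/12) = 3/13.
P(the second token drawn is green) = Σ over first color = 3/13 + 6/13 = 9/13.
By Bayes, P(first=red | the second token drawn is green) = 3/13 / 9/13 = 1/3 ≈ 0.3333.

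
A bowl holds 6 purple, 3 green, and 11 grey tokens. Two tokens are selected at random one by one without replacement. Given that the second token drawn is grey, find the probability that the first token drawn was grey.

10/19

P(first=grey and the second token drawn is grey) = (11/20)·(10/19) = 11/38.
P(the second token drawn is grey) = Σ over first color = 33/190 + 33/380 + 11/38 = 11/20.
By Bayes, P(first=grey | the second token drawn is grey) = 11/38 / 11/20 = 10/19 ≈ 0.5263.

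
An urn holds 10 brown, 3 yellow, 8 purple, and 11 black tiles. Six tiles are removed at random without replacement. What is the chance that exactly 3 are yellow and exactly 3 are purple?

1/16182

Unordered draws without replacement: count favorable combinations over C(32,6).
Favorable = C(10,0) · C(3,3) · C(8,3) · C(11,0) = 56; total = C(32,6) = 906192.
P = 56/906192 = 1/16182 ≈ 0.0001.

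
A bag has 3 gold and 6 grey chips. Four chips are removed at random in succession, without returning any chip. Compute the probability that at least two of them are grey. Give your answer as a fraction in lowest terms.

20/21

Sum the hypergeometric tail for j = 2,…,4 grey chips.
Favorable = C(6,2)·C(3,2) + C(6,3)·C(3,1) + C(6,4)·C(3,0) = 120; total = C(9,4) = 126.
P = 120/126 = 20/21 ≈ 0.9524.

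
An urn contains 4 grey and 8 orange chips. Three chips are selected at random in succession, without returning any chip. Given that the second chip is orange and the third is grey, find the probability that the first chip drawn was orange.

P(first=orange and the second chip is orange and the third is grey) = (8/12)·(7/11)·(4/10) = 28/165.
P(E) = Σ over first color = 4/55 + 28/165 = 8/33.
By Bayes, P(first=orange | E) = 28/165 / 8/33 = 7/10 ≈ 0.7000.

7/10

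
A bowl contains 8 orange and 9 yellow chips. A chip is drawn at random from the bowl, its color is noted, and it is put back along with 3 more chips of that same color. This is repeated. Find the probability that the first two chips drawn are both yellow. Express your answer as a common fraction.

27/85

After a yellow draw the bowl holds 12 yellow out of 20.
P = (9/17)·(12/20) = 27/85 ≈ 0.3176.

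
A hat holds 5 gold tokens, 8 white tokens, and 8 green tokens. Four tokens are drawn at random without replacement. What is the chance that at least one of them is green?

1054/1197

Use the complement: P(at least one green) = 1 − P(no green).
P(none) = C(13,4)/C(21,4) = 715/5985.
So P = 1 − 715/5985 = 1054/1197 ≈ 0.8805.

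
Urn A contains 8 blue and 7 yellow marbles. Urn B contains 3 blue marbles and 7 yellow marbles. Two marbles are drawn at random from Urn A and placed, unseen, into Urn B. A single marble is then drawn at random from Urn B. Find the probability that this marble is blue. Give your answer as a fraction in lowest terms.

Condition on how many of the transferred marbles are blue (from Urn A: 8 blue of 15; then Urn B has 12 total).
  0 blue: C(8,0)C(7,2)/C(15,2) = 1/5; then P = 3/12
  1 blue: C(8,1)C(7,1)/C(15,2) = 8/15; then P = 4/12
  2 blue: C(8,2)C(7,0)/C(15,2) = 4/15; then P = 5/12
P(blue from Urn B) = 61/180 ≈ 0.3389.

61/180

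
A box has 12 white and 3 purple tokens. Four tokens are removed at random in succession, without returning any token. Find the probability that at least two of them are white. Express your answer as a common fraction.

451/455

Sum the hypergeometric tail for j = 2,…,4 white tokens.
Favorable = C(12,2)·C(3,2) + C(12,3)·C(3,1) + C(12,4)·C(3,0) = 1353; total = C(15,4) = 1365.
P = 1353/1365 = 451/455 ≈ 0.9912.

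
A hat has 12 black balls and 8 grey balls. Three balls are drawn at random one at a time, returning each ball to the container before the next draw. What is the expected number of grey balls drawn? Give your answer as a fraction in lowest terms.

6/5

By linearity of expectation, E[X] = Σ P(draw i is grey); each independent draw has P(grey) = 8/20.
E[X] = 3 · 8/20 = 6/5 ≈ 1.2000.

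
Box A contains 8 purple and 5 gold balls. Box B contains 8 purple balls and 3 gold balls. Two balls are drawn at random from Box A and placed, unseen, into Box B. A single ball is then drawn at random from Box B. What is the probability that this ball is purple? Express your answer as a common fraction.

120/169

Condition on how many of the transferred balls are purple (from Box A: 8 purple of 13; then Box B has 13 total).
  0 purple: C(8,0)C(5,2)/C(13,2) = 5/39; then P = 8/13
  1 purple: C(8,1)C(5,1)/C(13,2) = 20/39; then P = 9/13
  2 purple: C(8,2)C(5,0)/C(13,2) = 14/39; then P = 10/13
P(purple from Box B) = 120/169 ≈ 0.7101.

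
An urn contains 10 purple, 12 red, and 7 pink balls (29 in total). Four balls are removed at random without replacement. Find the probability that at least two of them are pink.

Sum the hypergeometric tail for j = 2,…,4 pink balls.
Favorable = C(7,2)·C(22,2) + C(7,3)·C(22,1) + C(7,4)·C(22,0) = 5656; total = C(29,4) = 23751.
P = 5656/23751 = 808/3393 ≈ 0.2381.

808/3393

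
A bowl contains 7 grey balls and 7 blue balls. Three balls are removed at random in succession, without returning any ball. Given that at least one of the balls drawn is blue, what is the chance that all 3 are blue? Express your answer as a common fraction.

P(all 3 blue) = C(7,3)/C(14,3) = 5/52; P(at least one blue) = 1 − C(7,3)/C(14,3) = 47/52.
Since 'all 3 blue' ⊆ 'at least one blue', P(all 3 | at least one) = 5/52 / 47/52 = 5/47 ≈ 0.1064.

5/47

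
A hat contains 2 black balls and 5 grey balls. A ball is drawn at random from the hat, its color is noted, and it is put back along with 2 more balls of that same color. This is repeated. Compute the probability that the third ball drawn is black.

Sum over the four possibilities for the first two draws (black/not-black each), tracking how the black count and total change by +2 per draw.
P(third is black) = 2/7 ≈ 0.2857. (In a Pólya urn every draw has the same marginal probability 2/7.)

2/7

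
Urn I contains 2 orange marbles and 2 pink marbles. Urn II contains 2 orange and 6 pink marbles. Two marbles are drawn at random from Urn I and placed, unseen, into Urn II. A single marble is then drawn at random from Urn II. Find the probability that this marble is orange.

Condition on how many of the transferred marbles are orange (from Urn I: 2 orange of 4; then Urn II has 10 total).
  0 orange: C(2,0)C(2,2)/C(4,2) = 1/6; then P = 2/10
  1 orange: C(2,1)C(2,1)/C(4,2) = 2/3; then P = 3/10
  2 orange: C(2,2)C(2,0)/C(4,2) = 1/6; then P = 4/10
P(orange from Urn II) = 3/10 ≈ 0.3000.

3/10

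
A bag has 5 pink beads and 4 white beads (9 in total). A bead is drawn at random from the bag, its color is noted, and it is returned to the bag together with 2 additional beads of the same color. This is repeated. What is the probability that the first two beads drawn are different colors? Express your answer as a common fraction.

Either pink then white, or white then pink; after the first draw the total is 11.
P = (5/9)·(4/11) + (4/9)·(5/11) = 40/99 ≈ 0.4040.

40/99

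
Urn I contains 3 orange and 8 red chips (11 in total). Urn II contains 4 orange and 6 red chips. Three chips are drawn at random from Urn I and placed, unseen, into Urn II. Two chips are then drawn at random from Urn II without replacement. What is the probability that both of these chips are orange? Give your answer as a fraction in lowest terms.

Condition on how many of the transferred chips are orange (from Urn I: 3 orange of 11; then Urn II has 13 total).
  0 orange: C(3,0)C(8,3)/C(11,3) = 56/165; then P = C(4,2)/C(13,2) = 1/13
  1 orange: C(3,1)C(8,2)/C(11,3) = 28/55; then P = C(5,2)/C(13,2) = 5/39
  2 orange: C(3,2)C(8,1)/C(11,3) = 8/55; then P = C(6,2)/C(13,2) = 5/26
  3 orange: C(3,3)C(8,0)/C(11,3) = 1/165; then P = C(7,2)/C(13,2) = 7/26
P(both orange) = 173/1430 ≈ 0.1210.

173/1430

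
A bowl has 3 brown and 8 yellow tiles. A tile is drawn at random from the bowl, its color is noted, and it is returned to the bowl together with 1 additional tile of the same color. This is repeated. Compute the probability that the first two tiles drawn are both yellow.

After a yellow draw the bowl holds 9 yellow out of 12.
P = (8/11)·(9/12) = 6/11 ≈ 0.5455.

6/11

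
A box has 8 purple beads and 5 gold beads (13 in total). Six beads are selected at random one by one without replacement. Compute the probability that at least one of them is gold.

422/429

Use the complement: P(at least one gold) = 1 − P(no gold).
P(none) = C(8,6)/C(13,6) = 28/1716.
So P = 1 − 28/1716 = 422/429 ≈ 0.9837.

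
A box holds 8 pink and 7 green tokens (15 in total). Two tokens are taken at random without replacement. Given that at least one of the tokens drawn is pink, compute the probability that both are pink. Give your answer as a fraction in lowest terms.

P(both pink) = C(8,2)/C(15,2) = 4/15; P(at least one pink) = 1 − C(7,2)/C(15,2) = 4/5.
Since 'both pink' ⊆ 'at least one pink', P(both | at least one) = 4/15 / 4/5 = 1/3 ≈ 0.3333.

1/3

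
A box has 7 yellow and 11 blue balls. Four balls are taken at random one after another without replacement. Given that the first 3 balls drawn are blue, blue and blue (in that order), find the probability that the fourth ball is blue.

8/15

After removing 3 blue, the box has 8 blue out of 15 remaining.
P(fourth is blue | given) = 8/15 ≈ 0.5333.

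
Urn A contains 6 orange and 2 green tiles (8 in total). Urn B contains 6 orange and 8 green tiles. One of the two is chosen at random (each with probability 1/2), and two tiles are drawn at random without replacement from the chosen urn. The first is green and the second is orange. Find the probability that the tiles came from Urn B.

16/29

P(E | Urn A) = 3/14; P(E | Urn B) = 24/91.
P(E) = 1/2·3/14 + 1/2·24/91 = 87/364.
By Bayes' rule, P(Urn B | E) = 12/91 / 87/364 = 16/29 ≈ 0.5517.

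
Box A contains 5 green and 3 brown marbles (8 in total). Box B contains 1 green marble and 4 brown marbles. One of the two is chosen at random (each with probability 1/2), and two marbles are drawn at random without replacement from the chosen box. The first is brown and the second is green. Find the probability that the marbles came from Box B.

56/131

P(E | Box A) = 15/56; P(E | Box B) = 1/5.
P(E) = 1/2·15/56 + 1/2·1/5 = 131/560.
By Bayes' rule, P(Box B | E) = 1/10 / 131/560 = 56/131 ≈ 0.4275.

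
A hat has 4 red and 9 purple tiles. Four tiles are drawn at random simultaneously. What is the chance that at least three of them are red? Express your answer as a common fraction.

37/715

Sum the hypergeometric tail for j = 3,…,4 red tiles.
Favorable = C(4,3)·C(9,1) + C(4,4)·C(9,0) = 37; total = C(13,4) = 715.
P = 37/715 = 37/715 ≈ 0.0517.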